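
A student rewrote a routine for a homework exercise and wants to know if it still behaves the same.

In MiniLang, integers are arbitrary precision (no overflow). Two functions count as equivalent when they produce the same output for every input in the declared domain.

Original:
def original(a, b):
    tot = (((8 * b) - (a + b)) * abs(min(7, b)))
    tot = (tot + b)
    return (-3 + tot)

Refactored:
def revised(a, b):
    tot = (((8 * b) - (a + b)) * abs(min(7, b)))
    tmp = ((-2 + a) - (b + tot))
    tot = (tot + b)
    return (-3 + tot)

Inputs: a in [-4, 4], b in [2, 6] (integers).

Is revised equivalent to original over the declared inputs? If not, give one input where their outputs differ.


This is a faithful refactor — arithmetic usage differs; and statement counts differ; and local variable names differ; and constant usage differs, but the computed results match everywhere.
As a probe, take a=1, b=6: original runs tot := 246 | tot := 252 | result 249; revised runs tot := 246 | tmp := -253 | tot := 252 | result 249; both end at 249.
An exhaustive pass over the 45 declared inputs shows identical outputs.
verdict: equivalent


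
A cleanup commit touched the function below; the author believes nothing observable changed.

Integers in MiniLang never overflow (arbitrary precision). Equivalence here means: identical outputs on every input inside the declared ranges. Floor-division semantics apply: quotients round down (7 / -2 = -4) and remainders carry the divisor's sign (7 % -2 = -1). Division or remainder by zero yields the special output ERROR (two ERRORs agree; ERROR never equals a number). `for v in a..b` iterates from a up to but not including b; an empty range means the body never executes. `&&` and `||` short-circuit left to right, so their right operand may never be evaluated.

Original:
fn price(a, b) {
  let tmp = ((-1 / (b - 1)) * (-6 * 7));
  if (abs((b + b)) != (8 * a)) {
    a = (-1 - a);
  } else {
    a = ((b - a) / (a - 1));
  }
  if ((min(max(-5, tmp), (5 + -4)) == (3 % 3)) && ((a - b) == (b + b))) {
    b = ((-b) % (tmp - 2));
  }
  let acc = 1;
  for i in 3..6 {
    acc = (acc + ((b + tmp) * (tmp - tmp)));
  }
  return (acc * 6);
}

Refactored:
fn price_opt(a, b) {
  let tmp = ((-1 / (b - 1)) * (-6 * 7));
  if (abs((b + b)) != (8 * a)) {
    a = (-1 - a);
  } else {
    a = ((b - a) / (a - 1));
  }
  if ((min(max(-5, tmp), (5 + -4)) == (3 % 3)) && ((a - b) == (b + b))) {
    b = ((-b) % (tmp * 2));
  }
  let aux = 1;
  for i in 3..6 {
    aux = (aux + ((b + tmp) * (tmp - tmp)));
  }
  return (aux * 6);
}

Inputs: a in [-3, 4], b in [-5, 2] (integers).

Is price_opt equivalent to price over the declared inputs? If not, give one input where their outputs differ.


The rewrite breaks on a=2, b=-1, where the results are 6 and ERROR.
price: tmp becomes 0; next (abs((b + b)) != (8 * a)) evaluates to true; next a becomes -3; next ((min(max(-5, tmp), (5 + -4)) == (3 % 3)) && ((a - b) == (b + b))) evaluates to true; next b becomes -1; next acc becomes 1; next at i=3:; next acc becomes 1; next at i=4:; next acc becomes 1; next at i=5:; next acc becomes 1; next final value 6
price_opt: tmp becomes 0; next (abs((b + b)) != (8 * a)) evaluates to true; next a becomes -3; next ((min(max(-5, tmp), (5 + -4)) == (3 % 3)) && ((a - b) == (b + b))) evaluates to true; next hits division by zero so the output is ERROR
verdict: not equivalent; witness: a=2, b=-1


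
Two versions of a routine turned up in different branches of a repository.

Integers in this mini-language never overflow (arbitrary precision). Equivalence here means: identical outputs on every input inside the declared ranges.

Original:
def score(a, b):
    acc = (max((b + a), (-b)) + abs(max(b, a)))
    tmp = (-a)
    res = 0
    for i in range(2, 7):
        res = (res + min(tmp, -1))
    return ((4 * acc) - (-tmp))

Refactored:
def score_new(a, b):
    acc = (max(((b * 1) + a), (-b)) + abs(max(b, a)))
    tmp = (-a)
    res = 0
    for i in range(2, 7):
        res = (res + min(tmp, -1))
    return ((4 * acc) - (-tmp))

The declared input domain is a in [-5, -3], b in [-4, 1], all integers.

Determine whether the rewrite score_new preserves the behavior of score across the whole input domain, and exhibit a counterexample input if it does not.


Side by side, the visible changes include: arithmetic usage differs, and constant usage differs.
Spot check at a=-5, b=-3 — score: acc = 6; tmp = 5; res = 0; [i=2]; res = -1; [i=3]; res = -2; [i=4]; res = -3; [i=5]; res = -4; [i=6]; res = -5; return 29. score_new: acc = 6; tmp = 5; res = 0; [i=2]; res = -1; [i=3]; res = -2; [i=4]; res = -3; [i=5]; res = -4; [i=6]; res = -5; return 29. Both give 29.
Every one of the 18 inputs gives matching results.
verdict: equivalent


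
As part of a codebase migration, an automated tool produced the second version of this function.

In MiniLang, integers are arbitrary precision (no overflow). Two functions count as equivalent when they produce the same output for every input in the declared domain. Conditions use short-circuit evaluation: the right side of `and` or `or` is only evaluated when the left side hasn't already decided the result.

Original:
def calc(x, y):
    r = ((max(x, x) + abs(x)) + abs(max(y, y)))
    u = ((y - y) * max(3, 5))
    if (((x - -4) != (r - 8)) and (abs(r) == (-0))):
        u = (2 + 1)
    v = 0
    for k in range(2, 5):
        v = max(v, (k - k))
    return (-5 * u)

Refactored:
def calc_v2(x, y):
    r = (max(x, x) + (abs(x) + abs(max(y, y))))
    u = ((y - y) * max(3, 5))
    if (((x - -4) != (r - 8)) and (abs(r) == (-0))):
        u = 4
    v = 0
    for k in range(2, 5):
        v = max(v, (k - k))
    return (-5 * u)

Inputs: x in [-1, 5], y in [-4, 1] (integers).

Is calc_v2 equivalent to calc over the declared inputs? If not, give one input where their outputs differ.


Input x=-1, y=0: -15 from calc versus -20 from calc_v2.
verdict: not equivalent; witness: x=-1, y=0


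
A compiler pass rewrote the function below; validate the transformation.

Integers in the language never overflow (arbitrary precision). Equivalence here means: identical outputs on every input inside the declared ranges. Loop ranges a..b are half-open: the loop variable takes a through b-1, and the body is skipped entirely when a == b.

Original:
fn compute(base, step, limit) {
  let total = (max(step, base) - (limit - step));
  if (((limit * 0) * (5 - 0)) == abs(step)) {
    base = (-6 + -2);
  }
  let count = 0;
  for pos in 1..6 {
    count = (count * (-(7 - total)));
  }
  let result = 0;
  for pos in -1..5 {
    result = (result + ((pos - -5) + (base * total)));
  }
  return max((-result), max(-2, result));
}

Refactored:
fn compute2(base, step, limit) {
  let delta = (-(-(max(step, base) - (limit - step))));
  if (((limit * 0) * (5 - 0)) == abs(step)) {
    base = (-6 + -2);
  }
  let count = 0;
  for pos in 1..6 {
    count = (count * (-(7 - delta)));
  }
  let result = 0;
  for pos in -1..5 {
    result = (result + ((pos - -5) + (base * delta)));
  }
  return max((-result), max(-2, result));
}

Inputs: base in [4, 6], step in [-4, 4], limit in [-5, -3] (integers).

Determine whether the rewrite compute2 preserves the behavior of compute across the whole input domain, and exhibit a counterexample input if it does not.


This is a faithful refactor — local variable names differ, but the computed results match everywhere.
Spot check at base=6, step=0, limit=-4 — compute: total=10, then (((limit * 0) * (5 - 0)) == abs(step)) is true, then base=-8, then count=0, then (pos=1), then count=0, then (pos=2), then count=0, then (pos=3), then count=0, then (pos=4), then count=0, then (pos=5), then count=0, then result=0, then (pos=-1), then result=-76, then (pos=0), then result=-151, then (pos=1), then result=-225, then (pos=2), then result=-298, then (pos=3), then result=-370, then (pos=4), then result=-441, then returns 441. compute2: delta=10, then (((limit * 0) * (5 - 0)) == abs(step)) is true, then base=-8, then count=0, then (pos=1), then count=0, then (pos=2), then count=0, then (pos=3), then count=0, then (pos=4), then count=0, then (pos=5), then count=0, then result=0, then (pos=-1), then result=-76, then (pos=0), then result=-151, then (pos=1), then result=-225, then (pos=2), then result=-298, then (pos=3), then result=-370, then (pos=4), then result=-441, then returns 441. Both give 441.
Across all 81 domain points the two functions coincide.
verdict: equivalent


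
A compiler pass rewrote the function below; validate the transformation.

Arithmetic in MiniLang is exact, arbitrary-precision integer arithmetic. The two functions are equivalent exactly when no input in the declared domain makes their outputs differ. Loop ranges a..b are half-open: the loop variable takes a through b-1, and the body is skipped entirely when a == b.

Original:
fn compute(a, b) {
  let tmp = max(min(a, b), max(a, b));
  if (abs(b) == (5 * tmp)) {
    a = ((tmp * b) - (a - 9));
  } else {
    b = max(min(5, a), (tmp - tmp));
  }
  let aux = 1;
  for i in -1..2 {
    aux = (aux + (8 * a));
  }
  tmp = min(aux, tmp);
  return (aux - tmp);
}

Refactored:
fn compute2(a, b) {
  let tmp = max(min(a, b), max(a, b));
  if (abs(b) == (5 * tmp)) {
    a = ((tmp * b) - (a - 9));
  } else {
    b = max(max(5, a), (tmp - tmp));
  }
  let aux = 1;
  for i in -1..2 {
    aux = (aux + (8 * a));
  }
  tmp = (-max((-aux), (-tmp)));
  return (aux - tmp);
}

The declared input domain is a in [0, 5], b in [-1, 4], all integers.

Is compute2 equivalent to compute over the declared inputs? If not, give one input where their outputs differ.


Although `min(5, a)` became `max(5, a)`, no input in the stated domain can expose it.
One worked example (a=1, b=1) — compute: tmp=1, then (abs(b) == (5 * tmp)) is false, then b=1, then aux=1, then (i=-1), then aux=9, then (i=0), then aux=17, then (i=1), then aux=25, then tmp=1, then returns 24; compute2: tmp=1, then (abs(b) == (5 * tmp)) is false, then b=5, then aux=1, then (i=-1), then aux=9, then (i=0), then aux=17, then (i=1), then aux=25, then tmp=1, then returns 24; agreement on 24.
Sweeping the whole domain (36 inputs) finds no disagreement.
verdict: equivalent


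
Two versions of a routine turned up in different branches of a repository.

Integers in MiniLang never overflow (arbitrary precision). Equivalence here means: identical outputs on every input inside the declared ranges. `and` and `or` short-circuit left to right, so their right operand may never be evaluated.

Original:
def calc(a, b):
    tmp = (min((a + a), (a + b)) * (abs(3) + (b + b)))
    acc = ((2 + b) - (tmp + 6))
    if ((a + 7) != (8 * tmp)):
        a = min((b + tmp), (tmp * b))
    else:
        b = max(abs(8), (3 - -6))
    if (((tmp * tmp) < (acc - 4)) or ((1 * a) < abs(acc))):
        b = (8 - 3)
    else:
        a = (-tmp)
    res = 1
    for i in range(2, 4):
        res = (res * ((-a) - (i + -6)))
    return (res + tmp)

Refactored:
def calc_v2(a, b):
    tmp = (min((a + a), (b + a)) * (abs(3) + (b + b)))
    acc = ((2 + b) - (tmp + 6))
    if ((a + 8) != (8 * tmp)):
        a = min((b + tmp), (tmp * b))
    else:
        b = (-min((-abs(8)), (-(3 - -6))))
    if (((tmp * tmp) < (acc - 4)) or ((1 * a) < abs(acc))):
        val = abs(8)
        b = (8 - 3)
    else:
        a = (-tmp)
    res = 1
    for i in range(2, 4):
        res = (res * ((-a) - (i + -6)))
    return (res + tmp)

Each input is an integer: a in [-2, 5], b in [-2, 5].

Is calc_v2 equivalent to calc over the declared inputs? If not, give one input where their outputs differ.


Try a=1, b=-2.
calc: tmp = 1; acc = -7; ((a + 7) != (8 * tmp)) -> false; b = 9; (((tmp * tmp) < (acc - 4)) or ((1 * a) < abs(acc))) -> true; b = 5; res = 1; [i=2]; res = 3; [i=3]; res = 6; return 7
calc_v2: tmp = 1; acc = -7; ((a + 8) != (8 * tmp)) -> true; a = -2; (((tmp * tmp) < (acc - 4)) or ((1 * a) < abs(acc))) -> true; val = 8; b = 5; res = 1; [i=2]; res = 6; [i=3]; res = 30; return 31
7 and 31 differ, so these are not the same function on this domain.
verdict: not equivalent; witness: a=1, b=-2


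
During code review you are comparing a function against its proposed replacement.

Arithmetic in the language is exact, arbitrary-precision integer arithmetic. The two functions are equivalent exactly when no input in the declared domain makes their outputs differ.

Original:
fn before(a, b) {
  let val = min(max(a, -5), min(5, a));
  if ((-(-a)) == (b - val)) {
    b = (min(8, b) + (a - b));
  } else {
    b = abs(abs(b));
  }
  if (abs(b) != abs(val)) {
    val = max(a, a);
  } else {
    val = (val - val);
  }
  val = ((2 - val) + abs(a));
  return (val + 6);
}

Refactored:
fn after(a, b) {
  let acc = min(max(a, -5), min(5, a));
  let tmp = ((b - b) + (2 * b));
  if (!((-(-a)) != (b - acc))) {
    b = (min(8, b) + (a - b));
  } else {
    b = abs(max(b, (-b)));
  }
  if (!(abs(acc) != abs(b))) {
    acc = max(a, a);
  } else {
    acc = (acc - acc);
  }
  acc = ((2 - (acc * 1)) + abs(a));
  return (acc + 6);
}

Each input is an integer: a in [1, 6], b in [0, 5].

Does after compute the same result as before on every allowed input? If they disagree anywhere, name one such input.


a=1, b=0 yields 8 from before but 9 from after.
verdict: not equivalent; witness: a=1, b=0


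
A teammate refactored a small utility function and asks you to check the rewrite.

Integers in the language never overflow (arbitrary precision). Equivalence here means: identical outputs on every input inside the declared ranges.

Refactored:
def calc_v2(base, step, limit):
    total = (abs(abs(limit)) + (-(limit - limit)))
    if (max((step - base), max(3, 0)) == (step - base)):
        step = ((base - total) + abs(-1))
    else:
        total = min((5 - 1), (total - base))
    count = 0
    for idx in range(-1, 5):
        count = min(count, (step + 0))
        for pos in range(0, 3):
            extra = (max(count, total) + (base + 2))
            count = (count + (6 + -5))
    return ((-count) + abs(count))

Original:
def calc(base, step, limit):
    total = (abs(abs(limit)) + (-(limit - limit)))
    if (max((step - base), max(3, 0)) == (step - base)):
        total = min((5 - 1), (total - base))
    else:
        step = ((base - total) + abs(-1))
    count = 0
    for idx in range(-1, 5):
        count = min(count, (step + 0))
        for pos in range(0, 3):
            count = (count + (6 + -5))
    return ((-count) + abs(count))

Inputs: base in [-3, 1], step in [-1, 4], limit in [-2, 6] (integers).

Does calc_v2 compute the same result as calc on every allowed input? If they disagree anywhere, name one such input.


Not equivalent: base=-3, step=-1, limit=-2 separates them (2 vs 0).
calc: total := 2 | (max((step - base), max(3, 0)) == (step - base)): false | step := -4 | count := 0 | iter idx=-1: | count := -4 | iter pos=0: | count := -3 | iter pos=1: | count := -2 | iter pos=2: | count := -1 | iter idx=0: | count := -4 | iter pos=0: | count := -3 | iter pos=1: | count := -2 | iter pos=2: | count := -1 | iter idx=1: | count := -4 | iter pos=0: | count := -3 | iter pos=1: | count := -2 | iter pos=2: | count := -1 | iter idx=2: | count := -4 | iter pos=0: | count := -3 | iter pos=1: | count := -2 | iter pos=2: | count := -1 | iter idx=3: | count := -4 | iter pos=0: | count := -3 | iter pos=1: | count := -2 | iter pos=2: | count := -1 | iter idx=4: | count := -4 | iter pos=0: | count := -3 | iter pos=1: | count := -2 | iter pos=2: | count := -1 | result 2
calc_v2: total := 2 | (max((step - base), max(3, 0)) == (step - base)): false | total := 4 | count := 0 | iter idx=-1: | count := -1 | iter pos=0: | extra := 3 | count := 0 | iter pos=1: | extra := 3 | count := 1 | iter pos=2: | extra := 3 | count := 2 | iter idx=0: | count := -1 | iter pos=0: | extra := 3 | count := 0 | iter pos=1: | extra := 3 | count := 1 | iter pos=2: | extra := 3 | count := 2 | iter idx=1: | count := -1 | iter pos=0: | extra := 3 | count := 0 | iter pos=1: | extra := 3 | count := 1 | iter pos=2: | extra := 3 | count := 2 | iter idx=2: | count := -1 | iter pos=0: | extra := 3 | count := 0 | iter pos=1: | extra := 3 | count := 1 | iter pos=2: | extra := 3 | count := 2 | iter idx=3: | count := -1 | iter pos=0: | extra := 3 | count := 0 | iter pos=1: | extra := 3 | count := 1 | iter pos=2: | extra := 3 | count := 2 | iter idx=4: | count := -1 | iter pos=0: | extra := 3 | count := 0 | iter pos=1: | extra := 3 | count := 1 | iter pos=2: | extra := 3 | count := 2 | result 0
verdict: not equivalent; witness: base=-3, step=-1, limit=-2


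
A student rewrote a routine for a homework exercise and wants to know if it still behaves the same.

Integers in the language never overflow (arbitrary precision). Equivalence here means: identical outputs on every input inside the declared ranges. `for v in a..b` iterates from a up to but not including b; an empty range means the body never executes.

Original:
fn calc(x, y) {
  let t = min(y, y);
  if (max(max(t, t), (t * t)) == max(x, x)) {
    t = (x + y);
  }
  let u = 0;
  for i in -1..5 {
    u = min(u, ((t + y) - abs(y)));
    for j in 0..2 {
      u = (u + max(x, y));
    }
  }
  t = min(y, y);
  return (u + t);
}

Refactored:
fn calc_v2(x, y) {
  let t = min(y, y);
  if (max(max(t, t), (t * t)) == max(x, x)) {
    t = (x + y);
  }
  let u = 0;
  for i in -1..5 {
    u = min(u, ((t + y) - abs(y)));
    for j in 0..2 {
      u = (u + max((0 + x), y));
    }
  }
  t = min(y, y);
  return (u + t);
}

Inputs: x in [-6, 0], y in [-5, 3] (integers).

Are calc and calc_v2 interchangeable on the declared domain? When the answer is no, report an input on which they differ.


Comparing the listings, the differences include: arithmetic usage differs, and constant usage differs.
Tracing x=-4, y=-2: calc: t becomes -2; next (max(max(t, t), (t * t)) == max(x, x)) evaluates to false; next u becomes 0; next at i=-1:; next u becomes -6; next at j=0:; next u becomes -8; next at j=1:; next u becomes -10; next at i=0:; next u becomes -10; next at j=0:; next u becomes -12; next at j=1:; next u becomes -14; next at i=1:; next u becomes -14; next at j=0:; next u becomes -16; next at j=1:; next u becomes -18; next at i=2:; next u becomes -18; next at j=0:; next u becomes -20; next at j=1:; next u becomes -22; next at i=3:; next u becomes -22; next at j=0:; next u becomes -24; next at j=1:; next u becomes -26; next at i=4:; next u becomes -26; next at j=0:; next u becomes -28; next at j=1:; next u becomes -30; next t becomes -2; next final value -32 | calc_v2: t becomes -2; next (max(max(t, t), (t * t)) == max(x, x)) evaluates to false; next u becomes 0; next at i=-1:; next u becomes -6; next at j=0:; next u becomes -8; next at j=1:; next u becomes -10; next at i=0:; next u becomes -10; next at j=0:; next u becomes -12; next at j=1:; next u becomes -14; next at i=1:; next u becomes -14; next at j=0:; next u becomes -16; next at j=1:; next u becomes -18; next at i=2:; next u becomes -18; next at j=0:; next u becomes -20; next at j=1:; next u becomes -22; next at i=3:; next u becomes -22; next at j=0:; next u becomes -24; next at j=1:; next u becomes -26; next at i=4:; next u becomes -26; next at j=0:; next u becomes -28; next at j=1:; next u becomes -30; next t becomes -2; next final value -32 — matching result -32.
Every one of the 63 inputs gives matching results.
verdict: equivalent


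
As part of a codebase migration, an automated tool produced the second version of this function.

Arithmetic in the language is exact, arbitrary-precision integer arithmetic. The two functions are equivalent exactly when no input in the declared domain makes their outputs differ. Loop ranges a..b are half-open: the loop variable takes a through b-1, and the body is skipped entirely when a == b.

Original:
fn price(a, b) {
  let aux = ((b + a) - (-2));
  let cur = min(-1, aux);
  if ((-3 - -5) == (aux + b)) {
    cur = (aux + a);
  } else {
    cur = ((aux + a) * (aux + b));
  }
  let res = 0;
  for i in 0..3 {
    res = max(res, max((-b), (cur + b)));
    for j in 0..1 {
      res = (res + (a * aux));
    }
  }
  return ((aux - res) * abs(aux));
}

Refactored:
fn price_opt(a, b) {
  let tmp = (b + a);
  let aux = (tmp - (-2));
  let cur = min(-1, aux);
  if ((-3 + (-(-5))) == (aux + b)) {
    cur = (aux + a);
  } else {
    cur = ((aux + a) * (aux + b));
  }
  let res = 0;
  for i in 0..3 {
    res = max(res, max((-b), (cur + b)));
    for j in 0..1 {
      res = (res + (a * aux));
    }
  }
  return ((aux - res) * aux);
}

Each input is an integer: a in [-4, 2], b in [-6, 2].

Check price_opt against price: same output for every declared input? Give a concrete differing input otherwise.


Run the pair on a=-4, b=-6.
price: aux becomes -8; next cur becomes -8; next ((-3 - -5) == (aux + b)) evaluates to false; next cur becomes 168; next res becomes 0; next at i=0:; next res becomes 162; next at j=0:; next res becomes 194; next at i=1:; next res becomes 194; next at j=0:; next res becomes 226; next at i=2:; next res becomes 226; next at j=0:; next res becomes 258; next final value -2128
price_opt: tmp becomes -10; next aux becomes -8; next cur becomes -8; next ((-3 + (-(-5))) == (aux + b)) evaluates to false; next cur becomes 168; next res becomes 0; next at i=0:; next res becomes 162; next at j=0:; next res becomes 194; next at i=1:; next res becomes 194; next at j=0:; next res becomes 226; next at i=2:; next res becomes 226; next at j=0:; next res becomes 258; next final value 2128
-2128 and 2128 differ, so these are not the same function on this domain.
verdict: not equivalent; witness: a=-4, b=-6


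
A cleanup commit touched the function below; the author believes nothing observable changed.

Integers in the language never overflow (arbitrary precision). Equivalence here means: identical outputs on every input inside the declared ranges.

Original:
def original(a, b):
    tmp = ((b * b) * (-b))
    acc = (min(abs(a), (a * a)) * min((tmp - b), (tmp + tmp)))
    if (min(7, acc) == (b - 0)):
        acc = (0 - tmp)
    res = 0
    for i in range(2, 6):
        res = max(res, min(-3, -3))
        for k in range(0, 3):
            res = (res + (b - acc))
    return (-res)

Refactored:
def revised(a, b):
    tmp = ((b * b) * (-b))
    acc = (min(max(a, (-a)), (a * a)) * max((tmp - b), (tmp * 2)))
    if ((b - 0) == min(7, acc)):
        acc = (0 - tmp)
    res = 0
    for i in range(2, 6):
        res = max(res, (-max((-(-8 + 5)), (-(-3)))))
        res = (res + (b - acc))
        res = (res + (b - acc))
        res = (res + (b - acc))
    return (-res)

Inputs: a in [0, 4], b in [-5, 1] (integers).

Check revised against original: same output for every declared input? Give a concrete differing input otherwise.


Evaluate both at a=1, b=-5.
original: tmp=125, then acc=130, then (min(7, acc) == (b - 0)) is false, then res=0, then (i=2), then res=0, then (k=0), then res=-135, then (k=1), then res=-270, then (k=2), then res=-405, then (i=3), then res=-3, then (k=0), then res=-138, then (k=1), then res=-273, then (k=2), then res=-408, then (i=4), then res=-3, then (k=0), then res=-138, then (k=1), then res=-273, then (k=2), then res=-408, then (i=5), then res=-3, then (k=0), then res=-138, then (k=1), then res=-273, then (k=2), then res=-408, then returns 408
revised: tmp=125, then acc=250, then ((b - 0) == min(7, acc)) is false, then res=0, then (i=2), then res=0, then res=-255, then res=-510, then res=-765, then (i=3), then res=-3, then res=-258, then res=-513, then res=-768, then (i=4), then res=-3, then res=-258, then res=-513, then res=-768, then (i=5), then res=-3, then res=-258, then res=-513, then res=-768, then returns 768
408 != 768, so the rewrite changes behavior.
verdict: not equivalent; witness: a=1, b=-5


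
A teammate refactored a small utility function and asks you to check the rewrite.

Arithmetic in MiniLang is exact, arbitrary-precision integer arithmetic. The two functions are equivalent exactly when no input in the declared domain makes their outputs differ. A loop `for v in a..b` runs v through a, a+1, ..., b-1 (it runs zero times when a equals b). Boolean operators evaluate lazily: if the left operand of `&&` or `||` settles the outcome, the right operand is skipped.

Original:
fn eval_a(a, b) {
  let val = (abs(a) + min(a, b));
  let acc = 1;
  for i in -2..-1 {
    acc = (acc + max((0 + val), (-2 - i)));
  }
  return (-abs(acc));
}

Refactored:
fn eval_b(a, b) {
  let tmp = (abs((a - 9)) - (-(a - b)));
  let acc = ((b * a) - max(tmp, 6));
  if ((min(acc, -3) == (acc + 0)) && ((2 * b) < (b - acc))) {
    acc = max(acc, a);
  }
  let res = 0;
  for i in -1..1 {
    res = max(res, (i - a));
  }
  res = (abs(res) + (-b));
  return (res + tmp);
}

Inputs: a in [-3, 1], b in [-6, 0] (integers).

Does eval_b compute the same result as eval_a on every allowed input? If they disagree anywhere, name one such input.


Input a=-3, b=-6: -1 from eval_a versus 24 from eval_b.
verdict: not equivalent; witness: a=-3, b=-6


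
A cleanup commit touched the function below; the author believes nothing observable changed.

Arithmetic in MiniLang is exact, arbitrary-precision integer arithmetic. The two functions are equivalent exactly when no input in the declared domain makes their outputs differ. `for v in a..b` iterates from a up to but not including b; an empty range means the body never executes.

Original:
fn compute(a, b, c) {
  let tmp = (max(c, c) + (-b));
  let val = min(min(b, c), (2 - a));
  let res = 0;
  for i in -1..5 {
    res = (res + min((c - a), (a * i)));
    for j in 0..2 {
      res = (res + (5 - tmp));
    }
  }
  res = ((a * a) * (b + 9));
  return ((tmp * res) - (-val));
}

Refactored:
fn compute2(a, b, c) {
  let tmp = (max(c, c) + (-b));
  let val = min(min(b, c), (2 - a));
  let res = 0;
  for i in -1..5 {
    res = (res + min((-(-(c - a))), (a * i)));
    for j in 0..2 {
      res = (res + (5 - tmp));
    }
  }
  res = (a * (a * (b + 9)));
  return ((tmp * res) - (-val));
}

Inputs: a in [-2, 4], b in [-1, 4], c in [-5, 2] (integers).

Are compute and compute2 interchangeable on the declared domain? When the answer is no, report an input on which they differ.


Comparing the listings, the differences include: same computation, different form.
Tracing a=3, b=3, c=-4: compute: tmp = -7; val = -4; res = 0; [i=-1]; res = -7; [j=0]; res = 5; [j=1]; res = 17; [i=0]; res = 10; [j=0]; res = 22; [j=1]; res = 34; [i=1]; res = 27; [j=0]; res = 39; [j=1]; res = 51; [i=2]; res = 44; [j=0]; res = 56; [j=1]; res = 68; [i=3]; res = 61; [j=0]; res = 73; [j=1]; res = 85; [i=4]; res = 78; [j=0]; res = 90; [j=1]; res = 102; res = 108; return -760 | compute2: tmp = -7; val = -4; res = 0; [i=-1]; res = -7; [j=0]; res = 5; [j=1]; res = 17; [i=0]; res = 10; [j=0]; res = 22; [j=1]; res = 34; [i=1]; res = 27; [j=0]; res = 39; [j=1]; res = 51; [i=2]; res = 44; [j=0]; res = 56; [j=1]; res = 68; [i=3]; res = 61; [j=0]; res = 73; [j=1]; res = 85; [i=4]; res = 78; [j=0]; res = 90; [j=1]; res = 102; res = 108; return -760 — matching result -760.
Every one of the 336 inputs gives matching results.
verdict: equivalent


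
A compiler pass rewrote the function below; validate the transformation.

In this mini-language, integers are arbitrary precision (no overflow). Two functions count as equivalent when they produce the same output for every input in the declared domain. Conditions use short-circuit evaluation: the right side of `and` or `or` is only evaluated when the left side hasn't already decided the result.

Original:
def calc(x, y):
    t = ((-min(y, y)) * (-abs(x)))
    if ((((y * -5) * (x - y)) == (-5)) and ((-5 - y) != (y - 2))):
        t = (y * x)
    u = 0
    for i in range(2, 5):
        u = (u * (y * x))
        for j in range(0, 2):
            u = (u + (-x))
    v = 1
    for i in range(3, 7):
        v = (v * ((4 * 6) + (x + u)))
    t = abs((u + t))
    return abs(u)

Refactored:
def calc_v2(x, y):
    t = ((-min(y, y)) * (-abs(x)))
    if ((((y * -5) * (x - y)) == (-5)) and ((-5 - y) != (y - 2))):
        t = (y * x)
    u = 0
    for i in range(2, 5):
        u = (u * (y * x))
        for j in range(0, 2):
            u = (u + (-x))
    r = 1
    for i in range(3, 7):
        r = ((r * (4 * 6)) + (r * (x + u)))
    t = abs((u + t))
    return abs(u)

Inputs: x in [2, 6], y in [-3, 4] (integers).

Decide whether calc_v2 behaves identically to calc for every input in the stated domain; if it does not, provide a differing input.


Comparing the listings, the differences include: arithmetic usage differs; also local variable names differ.
Spot check at x=2, y=-3 — calc: t=-6, then ((((y * -5) * (x - y)) == (-5)) and ((-5 - y) != (y - 2))) is false, then u=0, then (i=2), then u=0, then (j=0), then u=-2, then (j=1), then u=-4, then (i=3), then u=24, then (j=0), then u=22, then (j=1), then u=20, then (i=4), then u=-120, then (j=0), then u=-122, then (j=1), then u=-124, then v=1, then (i=3), then v=-98, then (i=4), then v=9604, then (i=5), then v=-941192, then (i=6), then v=92236816, then t=130, then returns 124. calc_v2: t=-6, then ((((y * -5) * (x - y)) == (-5)) and ((-5 - y) != (y - 2))) is false, then u=0, then (i=2), then u=0, then (j=0), then u=-2, then (j=1), then u=-4, then (i=3), then u=24, then (j=0), then u=22, then (j=1), then u=20, then (i=4), then u=-120, then (j=0), then u=-122, then (j=1), then u=-124, then r=1, then (i=3), then r=-98, then (i=4), then r=9604, then (i=5), then r=-941192, then (i=6), then r=92236816, then t=130, then returns 124. Both give 124.
Across all 40 domain points the two functions coincide.
verdict: equivalent


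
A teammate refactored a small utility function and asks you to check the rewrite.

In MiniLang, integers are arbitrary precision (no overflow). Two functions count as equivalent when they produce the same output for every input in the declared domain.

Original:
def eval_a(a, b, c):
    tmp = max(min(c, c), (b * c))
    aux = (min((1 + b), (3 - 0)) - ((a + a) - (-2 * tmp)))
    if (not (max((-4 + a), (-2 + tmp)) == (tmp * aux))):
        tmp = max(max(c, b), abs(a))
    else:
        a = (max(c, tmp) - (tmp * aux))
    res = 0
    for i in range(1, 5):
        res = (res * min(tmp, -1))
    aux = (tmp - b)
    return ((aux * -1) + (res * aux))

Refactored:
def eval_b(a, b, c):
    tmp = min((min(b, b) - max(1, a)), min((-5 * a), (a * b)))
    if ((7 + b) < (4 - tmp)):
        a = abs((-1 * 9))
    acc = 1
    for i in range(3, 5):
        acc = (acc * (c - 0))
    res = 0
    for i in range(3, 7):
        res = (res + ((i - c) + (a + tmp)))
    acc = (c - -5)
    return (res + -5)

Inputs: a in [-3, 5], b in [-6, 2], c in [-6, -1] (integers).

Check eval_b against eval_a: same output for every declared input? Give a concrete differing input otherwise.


Run the pair on a=-3, b=-6, c=-6.
eval_a: tmp = 36; aux = -71; (not (max((-4 + a), (-2 + tmp)) == (tmp * aux))) -> true; tmp = 3; res = 0; [i=1]; res = 0; [i=2]; res = 0; [i=3]; res = 0; [i=4]; res = 0; aux = 9; return -9
eval_b: tmp = -7; ((7 + b) < (4 - tmp)) -> true; a = 9; acc = 1; [i=3]; acc = -6; [i=4]; acc = 36; res = 0; [i=3]; res = 11; [i=4]; res = 23; [i=5]; res = 36; [i=6]; res = 50; acc = -1; return 45
-9 against 45: the behavior changed.
verdict: not equivalent; witness: a=-3, b=-6, c=-6


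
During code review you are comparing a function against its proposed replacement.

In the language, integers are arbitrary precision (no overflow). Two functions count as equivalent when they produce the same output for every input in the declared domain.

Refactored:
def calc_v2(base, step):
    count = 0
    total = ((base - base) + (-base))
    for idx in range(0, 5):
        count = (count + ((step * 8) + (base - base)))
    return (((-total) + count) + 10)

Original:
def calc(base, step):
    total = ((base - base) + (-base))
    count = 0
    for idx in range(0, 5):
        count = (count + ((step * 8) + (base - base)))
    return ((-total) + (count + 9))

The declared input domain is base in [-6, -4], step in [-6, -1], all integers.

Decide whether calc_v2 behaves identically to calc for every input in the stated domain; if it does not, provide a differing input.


There is a counterexample at base=-6, step=-6: -237 on one side, -236 on the other.
calc: total becomes 6; next count becomes 0; next at idx=0:; next count becomes -48; next at idx=1:; next count becomes -96; next at idx=2:; next count becomes -144; next at idx=3:; next count becomes -192; next at idx=4:; next count becomes -240; next final value -237
calc_v2: count becomes 0; next total becomes 6; next at idx=0:; next count becomes -48; next at idx=1:; next count becomes -96; next at idx=2:; next count becomes -144; next at idx=3:; next count becomes -192; next at idx=4:; next count becomes -240; next final value -236
verdict: not equivalent; witness: base=-6, step=-6


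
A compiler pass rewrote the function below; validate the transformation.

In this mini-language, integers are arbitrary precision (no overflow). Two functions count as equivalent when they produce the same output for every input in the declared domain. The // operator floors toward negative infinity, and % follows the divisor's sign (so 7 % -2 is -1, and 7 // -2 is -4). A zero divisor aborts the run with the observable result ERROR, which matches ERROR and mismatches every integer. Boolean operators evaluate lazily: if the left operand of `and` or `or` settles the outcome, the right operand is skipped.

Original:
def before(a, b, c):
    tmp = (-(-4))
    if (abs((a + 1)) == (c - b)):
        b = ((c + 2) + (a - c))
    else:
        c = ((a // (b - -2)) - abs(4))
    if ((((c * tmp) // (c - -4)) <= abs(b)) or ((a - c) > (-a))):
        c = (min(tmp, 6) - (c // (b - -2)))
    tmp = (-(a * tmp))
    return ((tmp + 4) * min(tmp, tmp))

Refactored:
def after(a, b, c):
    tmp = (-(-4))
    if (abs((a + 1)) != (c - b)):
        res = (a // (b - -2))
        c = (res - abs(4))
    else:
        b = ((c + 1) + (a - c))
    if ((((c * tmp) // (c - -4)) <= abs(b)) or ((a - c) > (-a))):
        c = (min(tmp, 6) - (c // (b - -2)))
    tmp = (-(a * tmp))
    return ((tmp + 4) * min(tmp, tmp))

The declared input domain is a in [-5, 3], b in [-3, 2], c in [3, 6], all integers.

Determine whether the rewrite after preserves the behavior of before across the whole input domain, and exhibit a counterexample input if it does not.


Consider the input a=-4, b=0, c=3.
before: tmp := 4 | (abs((a + 1)) == (c - b)): true | b := -2 | ((((c * tmp) // (c - -4)) <= abs(b)) or ((a - c) > (-a))): true | divide-by-zero, output ERROR
after: tmp := 4 | (abs((a + 1)) != (c - b)): false | b := -3 | ((((c * tmp) // (c - -4)) <= abs(b)) or ((a - c) > (-a))): true | c := 7 | tmp := 16 | result 320
ERROR vs 320 — the two versions disagree here.
verdict: not equivalent; witness: a=-4, b=0, c=3


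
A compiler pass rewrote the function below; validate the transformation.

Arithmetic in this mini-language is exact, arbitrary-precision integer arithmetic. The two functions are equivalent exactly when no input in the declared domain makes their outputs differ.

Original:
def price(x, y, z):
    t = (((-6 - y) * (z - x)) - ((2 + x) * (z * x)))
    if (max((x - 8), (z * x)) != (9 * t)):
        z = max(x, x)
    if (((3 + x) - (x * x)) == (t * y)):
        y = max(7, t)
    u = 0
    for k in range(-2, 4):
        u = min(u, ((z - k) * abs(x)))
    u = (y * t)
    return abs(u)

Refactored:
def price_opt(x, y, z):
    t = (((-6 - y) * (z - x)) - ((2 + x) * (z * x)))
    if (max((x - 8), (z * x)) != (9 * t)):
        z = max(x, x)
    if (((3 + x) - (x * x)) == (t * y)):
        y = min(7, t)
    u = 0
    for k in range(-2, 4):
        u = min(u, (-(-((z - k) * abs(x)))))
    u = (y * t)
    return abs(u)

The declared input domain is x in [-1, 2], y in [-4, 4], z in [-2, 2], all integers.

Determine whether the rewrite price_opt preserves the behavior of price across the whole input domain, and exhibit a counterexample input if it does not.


These are not equivalent — on x=-1, y=-1, z=-1 the outputs split (7 vs 1).
price: t = -1; (max((x - 8), (z * x)) != (9 * t)) -> true; z = -1; (((3 + x) - (x * x)) == (t * y)) -> true; y = 7; u = 0; [k=-2]; u = 0; [k=-1]; u = 0; [k=0]; u = -1; [k=1]; u = -2; [k=2]; u = -3; [k=3]; u = -4; u = -7; return 7
price_opt: t = -1; (max((x - 8), (z * x)) != (9 * t)) -> true; z = -1; (((3 + x) - (x * x)) == (t * y)) -> true; y = -1; u = 0; [k=-2]; u = 0; [k=-1]; u = 0; [k=0]; u = -1; [k=1]; u = -2; [k=2]; u = -3; [k=3]; u = -4; u = 1; return 1
verdict: not equivalent; witness: x=-1, y=-1, z=-1


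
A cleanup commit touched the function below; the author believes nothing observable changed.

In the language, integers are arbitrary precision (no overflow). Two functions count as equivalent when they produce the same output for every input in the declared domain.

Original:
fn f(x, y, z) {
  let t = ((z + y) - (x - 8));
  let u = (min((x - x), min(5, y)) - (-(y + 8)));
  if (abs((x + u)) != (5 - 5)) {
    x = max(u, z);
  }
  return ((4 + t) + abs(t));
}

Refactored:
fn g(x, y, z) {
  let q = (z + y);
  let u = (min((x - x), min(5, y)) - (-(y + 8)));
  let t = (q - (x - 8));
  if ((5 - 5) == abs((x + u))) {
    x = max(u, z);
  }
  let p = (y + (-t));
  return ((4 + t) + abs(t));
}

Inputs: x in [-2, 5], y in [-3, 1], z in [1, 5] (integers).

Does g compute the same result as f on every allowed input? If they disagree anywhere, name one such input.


The suspicious-looking change has no observable effect anywhere in the declared ranges.
Spot check at x=0, y=0, z=5 — f: t := 13 | u := 8 | (abs((x + u)) != (5 - 5)): true | x := 8 | result 30. g: q := 5 | u := 8 | t := 13 | ((5 - 5) == abs((x + u))): false | p := -13 | result 30. Both give 30.
Every one of the 200 inputs gives matching results.
verdict: equivalent


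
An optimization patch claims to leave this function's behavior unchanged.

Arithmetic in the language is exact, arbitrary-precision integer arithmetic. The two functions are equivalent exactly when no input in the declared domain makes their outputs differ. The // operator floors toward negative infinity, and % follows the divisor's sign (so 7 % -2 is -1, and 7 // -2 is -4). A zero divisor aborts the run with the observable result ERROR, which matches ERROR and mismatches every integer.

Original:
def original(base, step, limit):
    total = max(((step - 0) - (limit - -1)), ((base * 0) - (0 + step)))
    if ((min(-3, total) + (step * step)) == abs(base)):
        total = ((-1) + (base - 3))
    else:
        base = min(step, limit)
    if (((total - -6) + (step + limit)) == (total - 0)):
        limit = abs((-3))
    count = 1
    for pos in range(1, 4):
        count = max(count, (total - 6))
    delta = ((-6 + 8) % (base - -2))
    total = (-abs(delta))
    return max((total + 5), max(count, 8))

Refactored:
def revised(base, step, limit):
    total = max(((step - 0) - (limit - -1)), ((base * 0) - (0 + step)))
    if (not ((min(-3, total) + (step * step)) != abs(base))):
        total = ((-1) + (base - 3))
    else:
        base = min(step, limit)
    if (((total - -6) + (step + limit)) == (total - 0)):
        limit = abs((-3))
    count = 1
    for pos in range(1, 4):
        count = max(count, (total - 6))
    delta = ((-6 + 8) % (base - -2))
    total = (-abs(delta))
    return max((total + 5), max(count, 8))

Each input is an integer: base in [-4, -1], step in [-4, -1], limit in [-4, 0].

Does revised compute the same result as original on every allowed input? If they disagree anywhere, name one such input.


This is a faithful refactor — comparison usage differs; and boolean connective usage differs, but the computed results match everywhere.
Tracing base=-1, step=-1, limit=-3: original: total=1, then ((min(-3, total) + (step * step)) == abs(base)) is false, then base=-3, then (((total - -6) + (step + limit)) == (total - 0)) is false, then count=1, then (pos=1), then count=1, then (pos=2), then count=1, then (pos=3), then count=1, then delta=0, then total=0, then returns 8 | revised: total=1, then (not ((min(-3, total) + (step * step)) != abs(base))) is false, then base=-3, then (((total - -6) + (step + limit)) == (total - 0)) is false, then count=1, then (pos=1), then count=1, then (pos=2), then count=1, then (pos=3), then count=1, then delta=0, then total=0, then returns 8 — matching result 8.
Sweeping the whole domain (80 inputs) finds no disagreement.
verdict: equivalent


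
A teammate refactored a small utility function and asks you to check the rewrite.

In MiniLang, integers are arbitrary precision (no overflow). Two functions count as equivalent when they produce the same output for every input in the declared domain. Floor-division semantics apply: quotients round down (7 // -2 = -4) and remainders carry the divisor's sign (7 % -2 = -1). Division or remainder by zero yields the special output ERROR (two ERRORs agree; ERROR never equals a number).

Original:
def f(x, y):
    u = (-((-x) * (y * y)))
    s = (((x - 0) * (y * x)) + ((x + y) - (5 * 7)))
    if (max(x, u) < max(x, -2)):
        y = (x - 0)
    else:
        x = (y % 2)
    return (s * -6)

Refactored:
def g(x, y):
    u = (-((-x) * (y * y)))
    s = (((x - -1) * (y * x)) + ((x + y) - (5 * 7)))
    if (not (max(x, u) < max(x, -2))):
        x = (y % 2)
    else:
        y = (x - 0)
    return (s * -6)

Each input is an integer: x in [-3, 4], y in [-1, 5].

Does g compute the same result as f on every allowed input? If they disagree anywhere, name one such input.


Evaluate both at x=-3, y=-1.
f: u := -3 | s := -48 | (max(x, u) < max(x, -2)): true | y := -3 | result 288
g: u := -3 | s := -45 | (not (max(x, u) < max(x, -2))): false | y := -3 | result 270
288 != 270, so the rewrite changes behavior.
verdict: not equivalent; witness: x=-3, y=-1
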